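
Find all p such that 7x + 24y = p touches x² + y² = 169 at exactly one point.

p = −325 or p = 325

The line touches the circle iff its distance from (0, 0) is 13:
|7·0 + 24·0 − p| / √625 = 13
|p| = 13·25, so p = 325 or p = −325.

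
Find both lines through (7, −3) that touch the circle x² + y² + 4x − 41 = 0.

Write the tangent as mx − y + (−3 − m·(7)) = 0 and set its distance from the centre to 3√5:
[m·(−9) − (3)]² = 45(m² + 1)
2m² + 3m − 2 = 0, so m = −2 or m = 1/2.
Through (7, −3) these give 2x + y = 11 and x − 2y = 13.

2x + y = 11 and x − 2y = 13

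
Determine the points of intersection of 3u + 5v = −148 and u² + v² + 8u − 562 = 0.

(−21, −17) and (−11, −23)

Express v = (−148 − 3u)/5 and substitute into the circle:
34u² + 1088u + 7854 = 0  ⟹  u² + 32u + 231 = 0
u = −11 or u = −21, giving (−11, −23) and (−21, −17).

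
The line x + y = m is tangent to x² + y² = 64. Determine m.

m = ±8√2

The line touches the circle iff its distance from (0, 0) is 8:
|1·0 + 1·0 − m| / √2 = 8
|m| = 8√2.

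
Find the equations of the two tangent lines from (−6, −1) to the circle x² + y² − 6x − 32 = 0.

A line y − (−1) = m(x − (−6)) is tangent when its distance from (3, 0) is √41:
[m·(9) − (1)]² = 41(m² + 1)
20m² − 9m − 20 = 0, so m = 5/4 or m = −4/5.
With m = 5/4: 5x − 4y = −26. With m = −4/5: 4x + 5y = −29.

5x − 4y = −26 and 4x + 5y = −29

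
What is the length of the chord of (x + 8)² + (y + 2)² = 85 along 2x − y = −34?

Express y = 2x + 34 and substitute into the circle:
5x² + 160x + 1275 = 0  ⟹  x² + 32x + 255 = 0
x = −15 or x = −17, giving (−15, 4) and (−17, 0).
|(−15, 4) − (−17, 0)| = √((2)² + (4)²) = 2√5.

2√5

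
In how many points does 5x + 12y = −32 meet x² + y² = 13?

2

Substituting the line into the circle gives 169x² + 320x − 848 = 0.
Δ = 102400 − (−573248) = 675648.
Two real roots: the line is a secant.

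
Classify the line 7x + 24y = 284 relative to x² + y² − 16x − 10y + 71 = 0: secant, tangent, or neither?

neither

Substituting the line into the circle gives 625x² − 11512x + 53392 = 0.
Δ = 132526144 − 133480000 = −953856.
No real roots: the line does not meet the circle.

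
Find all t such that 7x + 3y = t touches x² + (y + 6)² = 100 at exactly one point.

t = −18 ± 10√58

For a tangent, require d(centre, line) = r = 10.
|7·0 + 3·(−6) − t| / √58 = 10
|t − (−18)| = 10√58.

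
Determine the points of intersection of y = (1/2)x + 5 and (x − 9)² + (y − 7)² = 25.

From the line, y = (10 + x)/2. Substituting:
5x² − 80x + 240 = 0  ⟹  x² − 16x + 48 = 0
x = 12 or x = 4, giving (12, 11) and (4, 7).

(4, 7) and (12, 11)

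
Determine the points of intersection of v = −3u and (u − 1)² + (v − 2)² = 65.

(−3, 9) and (2, −6)

Substitute v = −3u:
10u² + 10u − 60 = 0  ⟹  u² + u − 6 = 0
u = 2 or u = −3, giving (2, −6) and (−3, 9).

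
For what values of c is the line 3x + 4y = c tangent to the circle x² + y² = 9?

For a tangent, require d(centre, line) = r = 3.
|3·0 + 4·0 − c| / √25 = 3
|c| = 3·5, so c = 15 or c = −15.

c = −15 or c = 15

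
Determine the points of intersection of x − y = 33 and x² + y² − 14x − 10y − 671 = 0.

Substitute y = x − 33:
2x² − 90x + 748 = 0  ⟹  x² − 45x + 374 = 0
x = 34 or x = 11, giving (34, 1) and (11, −22).

(11, −22) and (34, 1)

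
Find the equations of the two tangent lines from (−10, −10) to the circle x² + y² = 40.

A line y − (−10) = m(x − (−10)) is tangent when its distance from (0, 0) is 2√10:
(10m − (10))² = 40(m² + 1)
3m² − 10m + 3 = 0, so m = 3 or m = 1/3.
With m = 3: 3x − y = −20. With m = 1/3: x − 3y = 20.

3x − y = −20 and x − 3y = 20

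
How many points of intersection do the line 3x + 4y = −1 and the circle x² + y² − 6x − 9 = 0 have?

2

Substituting the line into the circle gives 25x² − 90x − 143 = 0.
Discriminant = (−90)² − 4·25·(−143) = 22400 > 0.
Two real roots: the line is a secant.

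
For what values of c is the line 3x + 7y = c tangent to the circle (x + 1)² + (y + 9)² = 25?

The line touches the circle iff its distance from (−1, −9) is 5:
|3·(−1) + 7·(−9) − c| / √58 = 5
|c − (−66)| = 5√58.

c = −66 ± 5√58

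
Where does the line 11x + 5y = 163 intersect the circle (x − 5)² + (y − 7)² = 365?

(3, 26) and (18, −7)

Express y = (163 − 11x)/5 and substitute into the circle:
146x² − 3066x + 7884 = 0  ⟹  x² − 21x + 54 = 0
x = 18 or x = 3, giving (18, −7) and (3, 26).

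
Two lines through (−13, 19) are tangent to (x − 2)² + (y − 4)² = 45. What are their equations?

2x + y = −7 and x + 2y = 25

Let a tangent through (−13, 19) have slope m. Its distance from (2, 4) must equal 3√5:
(15m − (−15))² = 45(m² + 1)
2m² + 5m + 2 = 0, so m = −2 or m = −1/2.
Through (−13, 19) these give 2x + y = −7 and x + 2y = 25.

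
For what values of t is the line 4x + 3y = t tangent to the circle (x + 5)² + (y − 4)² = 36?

t = −38 or t = 22

For a tangent, require d(centre, line) = r = 6.
|4·(−5) + 3·4 − t| / √25 = 6
|t − (−8)| = 6·5, so t = 22 or t = −38.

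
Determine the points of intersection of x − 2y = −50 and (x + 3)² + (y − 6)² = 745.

From the line, y = (50 + x)/2. Substituting:
5x² + 100x − 1500 = 0  ⟹  x² + 20x − 300 = 0
x = 10 or x = −30, giving (10, 30) and (−30, 10).

(−30, 10) and (10, 30)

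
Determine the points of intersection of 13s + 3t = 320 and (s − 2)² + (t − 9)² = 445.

(20, 20) and (23, 7)

From the line, t = (320 − 13s)/3. Substituting:
178s² − 7654s + 81880 = 0  ⟹  s² − 43s + 460 = 0
s = 23 or s = 20, giving (23, 7) and (20, 20).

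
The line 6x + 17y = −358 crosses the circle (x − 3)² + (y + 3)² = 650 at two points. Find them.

(−20, −14) and (14, −26)

From the line, y = (−358 − 6x)/17. Substituting:
325x² + 1950x − 91000 = 0  ⟹  x² + 6x − 280 = 0
x = 14 or x = −20, giving (14, −26) and (−20, −14).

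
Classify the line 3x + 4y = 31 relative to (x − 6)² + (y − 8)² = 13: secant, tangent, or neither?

neither

Substituting the line into the circle gives 25x² − 186x + 369 = 0.
Discriminant = (−186)² − 4·25·(369) = −2304 < 0.
No real roots: the line does not meet the circle.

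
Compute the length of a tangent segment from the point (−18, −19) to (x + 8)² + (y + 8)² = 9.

2√53

The centre is (−8, −8) and r = 3. The square of the distance from P to the centre is 100 + 121 = 221.
Power of the point: PT² = |PO|² − r² = 212, so PT = 2√53.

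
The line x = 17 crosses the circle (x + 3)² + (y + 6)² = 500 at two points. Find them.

The line gives x = 17. Substituting into the circle:
y² + 12y − 64 = 0
y = 4 or y = −16, giving (17, 4) and (17, −16).

(17, −16) and (17, 4)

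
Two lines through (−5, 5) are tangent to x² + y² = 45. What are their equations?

x − 2y = −15 and 2x − y = −15

Let a tangent through (−5, 5) have slope m. Its distance from (0, 0) must equal 3√5:
[m·(5) − (−5)]² = 45(m² + 1)
2m² − 5m + 2 = 0, so m = 1/2 or m = 2.
With m = 1/2: x − 2y = −15. With m = 2: 2x − y = −15.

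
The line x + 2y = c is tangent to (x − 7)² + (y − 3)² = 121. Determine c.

c = 13 ± 11√5

For a tangent, require d(centre, line) = r = 11.
|1·7 + 2·3 − c| / √5 = 11
|c − (13)| = 11√5.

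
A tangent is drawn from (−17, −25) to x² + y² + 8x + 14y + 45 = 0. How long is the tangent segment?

√473

With centre O = (−4, −7), |OP|² = 493 and r² = 20.
The tangent meets the radius at right angles, so tangent² = |PO|² − r² = 493 − 20 = 473.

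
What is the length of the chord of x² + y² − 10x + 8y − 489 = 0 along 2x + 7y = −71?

Substitute y = (−71 − 2x)/7:
53x² − 318x − 22896 = 0  ⟹  x² − 6x − 432 = 0
x = 24 or x = −18, giving (24, −17) and (−18, −5).
|(24, −17) − (−18, −5)| = √((42)² + (−12)²) = 6√53.

6√53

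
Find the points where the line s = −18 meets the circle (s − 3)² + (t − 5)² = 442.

(−18, 4) and (−18, 6)

The line gives s = −18. Substituting into the circle:
t² − 10t + 24 = 0
t = 6 or t = 4, giving (−18, 6) and (−18, 4).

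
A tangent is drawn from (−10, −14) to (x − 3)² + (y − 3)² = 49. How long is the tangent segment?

√409

Centre (3, 3), r² = 49. |PO|² = (−13)² + (−17)² = 458.
Power of the point: PT² = |PO|² − r² = 409, so PT = √409.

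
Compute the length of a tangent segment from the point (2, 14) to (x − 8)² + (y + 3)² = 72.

The centre is (8, −3) and r = 6√2. The square of the distance from P to the centre is 36 + 289 = 325.
The tangent meets the radius at right angles, so tangent² = |PO|² − r² = 325 − 72 = 253.

√253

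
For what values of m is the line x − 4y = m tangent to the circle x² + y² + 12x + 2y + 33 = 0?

The line touches the circle iff its distance from (−6, −1) is 2:
|1·(−6) − 4·(−1) − m| / √17 = 2
|m − (−2)| = 2√17.

m = −2 ± 2√17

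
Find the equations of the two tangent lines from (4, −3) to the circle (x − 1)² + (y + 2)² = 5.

x − 2y = 10 and 2x + y = 5

Write the tangent as mx − y + (−3 − m·(4)) = 0 and set its distance from the centre to √5:
(−3m − (1))² = 5(m² + 1)
2m² + 3m − 2 = 0, so m = 1/2 or m = −2.
With m = 1/2: x − 2y = 10. With m = −2: 2x + y = 5.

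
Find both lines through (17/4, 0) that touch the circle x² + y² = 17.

A line y − (0) = m(x − (17/4)) is tangent when its distance from (0, 0) is √17:
[m·(−17/4) − (0)]² = 17(m² + 1)
m² − 16 = 0, so m = 4 or m = −4.
Through (17/4, 0) these give 4x − y = 17 and 4x + y = 17.

4x − y = 17 and 4x + y = 17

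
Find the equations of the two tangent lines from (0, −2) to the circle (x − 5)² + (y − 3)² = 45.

2x + y = −2 and x + 2y = −4

Let a tangent through (0, −2) have slope m. Its distance from (5, 3) must equal 3√5:
[m·(5) − (5)]² = 45(m² + 1)
2m² + 5m + 2 = 0, so m = −2 or m = −1/2.
With m = −2: 2x + y = −2. With m = −1/2: x + 2y = −4.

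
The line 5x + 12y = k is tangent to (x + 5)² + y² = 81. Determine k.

Tangency holds when the distance from the centre (−5, 0) to the line equals the radius 9:
|5·(−5) + 12·0 − k| / √169 = 9
|k − (−25)| = 9·13, so k = 92 or k = −142.

k = −142 or k = 92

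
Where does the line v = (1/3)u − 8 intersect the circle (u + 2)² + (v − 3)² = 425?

Express v = (−24 + u)/3 and substitute into the circle:
10u² − 30u − 2700 = 0  ⟹  u² − 3u − 270 = 0
u = 18 or u = −15, giving (18, −2) and (−15, −13).

(−15, −13) and (18, −2)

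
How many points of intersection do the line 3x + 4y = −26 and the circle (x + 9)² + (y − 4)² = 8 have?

0

Substituting the line into the circle gives 25x² + 540x + 2932 = 0.
Δ = 291600 − 293200 = −1600.
No real roots: the line does not meet the circle.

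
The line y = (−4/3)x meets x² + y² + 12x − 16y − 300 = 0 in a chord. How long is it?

40

Centre (−6, 8), r² = 400. Perpendicular distance d from centre to line = |0| / √25 = 0/√25.
Half the chord is √(r² − d²) = √(400), so the full chord is 40.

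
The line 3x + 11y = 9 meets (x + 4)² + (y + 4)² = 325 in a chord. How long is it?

The distance from (−4, −4) to the line is 65/√130, and r² = 325.
Half the chord is √(r² − d²) = √(585/2), so the full chord is 3√130.

3√130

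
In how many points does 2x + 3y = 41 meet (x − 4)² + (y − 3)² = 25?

0

Centre (4, 3), r² = 25. Distance² from centre to line = (−24)²/13 = 576/13.
Since d² > r², the line lies outside the circle.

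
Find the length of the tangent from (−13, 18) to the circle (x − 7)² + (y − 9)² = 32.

Centre (7, 9), r² = 32. |PO|² = (−20)² + (9)² = 481.
The tangent meets the radius at right angles, so tangent² = |PO|² − r² = 481 − 32 = 449.

√449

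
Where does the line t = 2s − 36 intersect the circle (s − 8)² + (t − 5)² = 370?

(11, −14) and (25, 14)

Substitute t = 2s − 36:
5s² − 180s + 1375 = 0  ⟹  s² − 36s + 275 = 0
s = 25 or s = 11, giving (25, 14) and (11, −14).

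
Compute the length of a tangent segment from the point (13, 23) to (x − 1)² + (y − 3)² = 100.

2√111

With centre O = (1, 3), |OP|² = 544 and r² = 100.
Power of the point: PT² = |PO|² − r² = 444, so PT = 2√111.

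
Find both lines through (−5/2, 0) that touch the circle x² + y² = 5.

Write the tangent as mx − y + (0 − m·(−5/2)) = 0 and set its distance from the centre to √5:
[m·(5/2) − (0)]² = 5(m² + 1)
m² − 4 = 0, so m = −2 or m = 2.
Through (−5/2, 0) these give 2x + y = −5 and 2x − y = −5.

2x + y = −5 and 2x − y = −5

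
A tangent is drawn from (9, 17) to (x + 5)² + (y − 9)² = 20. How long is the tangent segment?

The centre is (−5, 9) and r = 2√5. The square of the distance from P to the centre is 196 + 64 = 260.
Power of the point: PT² = |PO|² − r² = 240, so PT = 4√15.

4√15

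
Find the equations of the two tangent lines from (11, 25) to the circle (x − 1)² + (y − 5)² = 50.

7x − y = 52 and x − y = −14

A line y − (25) = m(x − (11)) is tangent when its distance from (1, 5) is 5√2:
(−10m − (−20))² = 50(m² + 1)
m² − 8m + 7 = 0, so m = 7 or m = 1.
With m = 7: 7x − y = 52. With m = 1: x − y = −14.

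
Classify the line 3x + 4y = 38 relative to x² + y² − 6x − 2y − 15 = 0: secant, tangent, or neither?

tangent

Substituting the line into the circle gives 25x² − 300x + 900 = 0.
Discriminant = (−300)² − 4·25·(900) = 0.
A repeated root: the line is tangent.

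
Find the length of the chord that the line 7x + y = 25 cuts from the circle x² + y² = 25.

5√2

Express y = −7x + 25 and substitute into the circle:
50x² − 350x + 600 = 0  ⟹  x² − 7x + 12 = 0
x = 4 or x = 3, giving (4, −3) and (3, 4).
Chord length = distance between (4, −3) and (3, 4) = √50 = 5√2.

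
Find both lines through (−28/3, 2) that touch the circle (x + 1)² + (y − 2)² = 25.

A line y − (2) = m(x − (−28/3)) is tangent when its distance from (−1, 2) is 5:
[m·(25/3) − (0)]² = 25(m² + 1)
16m² − 9 = 0, so m = 3/4 or m = −3/4.
With m = 3/4: 3x − 4y = −36. With m = −3/4: 3x + 4y = −20.

3x − 4y = −36 and 3x + 4y = −20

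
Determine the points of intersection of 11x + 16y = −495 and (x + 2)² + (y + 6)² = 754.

(−29, −11) and (3, −33)

Substitute y = (−495 − 11x)/16:
377x² + 9802x − 32799 = 0  ⟹  x² + 26x − 87 = 0
x = 3 or x = −29, giving (3, −33) and (−29, −11).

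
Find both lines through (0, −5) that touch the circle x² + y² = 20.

x + 2y = −10 and x − 2y = 10

Let a tangent through (0, −5) have slope m. Its distance from (0, 0) must equal 2√5:
[m·(0) − (5)]² = 20(m² + 1)
4m² − 1 = 0, so m = −1/2 or m = 1/2.
With m = −1/2: x + 2y = −10. With m = 1/2: x − 2y = 10.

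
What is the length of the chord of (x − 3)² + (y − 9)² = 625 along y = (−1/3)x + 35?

5√10

Centre (3, 9), r² = 625. Perpendicular distance d from centre to line = |−75| / √10 = 75/√10.
Chord = 2√(r² − d²) = 2·√(125/2) = 5√10.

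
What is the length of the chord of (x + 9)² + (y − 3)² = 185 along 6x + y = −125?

Substitute y = −6x − 125:
37x² + 1554x + 16280 = 0  ⟹  x² + 42x + 440 = 0
x = −20 or x = −22, giving (−20, −5) and (−22, 7).
|(−20, −5) − (−22, 7)| = √((2)² + (−12)²) = 2√37.

2√37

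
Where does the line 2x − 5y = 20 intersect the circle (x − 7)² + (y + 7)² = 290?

(−10, −8) and (20, 4)

Express y = (−20 + 2x)/5 and substitute into the circle:
29x² − 290x − 5800 = 0  ⟹  x² − 10x − 200 = 0
x = 20 or x = −10, giving (20, 4) and (−10, −8).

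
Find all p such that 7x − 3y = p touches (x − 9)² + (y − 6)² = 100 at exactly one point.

The line touches the circle iff its distance from (9, 6) is 10:
|7·9 − 3·6 − p| / √58 = 10
|p − (45)| = 10√58.

p = 45 ± 10√58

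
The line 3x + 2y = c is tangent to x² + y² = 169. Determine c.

c = ±13√13

For a tangent, require d(centre, line) = r = 13.
|3·0 + 2·0 − c| / √13 = 13
|c| = 13√13.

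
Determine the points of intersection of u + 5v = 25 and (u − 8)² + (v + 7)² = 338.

Substitute v = (25 − u)/5:
26u² − 520u − 3250 = 0  ⟹  u² − 20u − 125 = 0
u = 25 or u = −5, giving (25, 0) and (−5, 6).

(−5, 6) and (25, 0)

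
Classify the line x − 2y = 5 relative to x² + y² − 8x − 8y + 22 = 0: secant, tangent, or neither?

Substituting the line into the circle gives 5x² − 58x + 193 = 0.
Δ = 3364 − 3860 = −496.
No real roots: the line does not meet the circle.

neither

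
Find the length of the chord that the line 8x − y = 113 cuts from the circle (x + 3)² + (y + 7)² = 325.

Express y = 8x − 113 and substitute into the circle:
65x² − 1690x + 10920 = 0  ⟹  x² − 26x + 168 = 0
x = 14 or x = 12, giving (14, −1) and (12, −17).
|(14, −1) − (12, −17)| = √((2)² + (16)²) = 2√65.

2√65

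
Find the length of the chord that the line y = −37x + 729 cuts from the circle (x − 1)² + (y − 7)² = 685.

Centre (1, 7), r² = 685. Perpendicular distance d from centre to line = |−685| / √1370 = 685/√1370.
Chord = 2√(r² − d²) = 2·√(685/2) = √1370.

√1370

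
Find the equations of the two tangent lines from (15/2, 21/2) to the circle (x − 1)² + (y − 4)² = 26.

Let a tangent through (15/2, 21/2) have slope m. Its distance from (1, 4) must equal √26:
[m·(−13/2) − (−13/2)]² = 26(m² + 1)
5m² − 26m + 5 = 0, so m = 5 or m = 1/5.
Through (15/2, 21/2) these give 5x − y = 27 and x − 5y = −45.

5x − y = 27 and x − 5y = −45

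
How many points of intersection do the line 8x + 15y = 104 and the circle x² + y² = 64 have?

Substituting the line into the circle gives 289x² − 1664x − 3584 = 0.
Discriminant = (−1664)² − 4·289·(−3584) = 6912000 > 0.
Two real roots: the line is a secant.

2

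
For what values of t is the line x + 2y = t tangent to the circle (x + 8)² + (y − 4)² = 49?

For a tangent, require d(centre, line) = r = 7.
|1·(−8) + 2·4 − t| / √5 = 7
|t| = 7√5.

t = ±7√5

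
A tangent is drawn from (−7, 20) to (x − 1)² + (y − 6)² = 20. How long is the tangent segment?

4√15

The centre is (1, 6) and r = 2√5. The square of the distance from P to the centre is 64 + 196 = 260.
By the tangent–radius right angle, tangent length = √(|PO|² − r²) = √240 = 4√15.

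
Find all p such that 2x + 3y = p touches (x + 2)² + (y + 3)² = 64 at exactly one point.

For a tangent, require d(centre, line) = r = 8.
|2·(−2) + 3·(−3) − p| / √13 = 8
|p − (−13)| = 8√13.

p = −13 ± 8√13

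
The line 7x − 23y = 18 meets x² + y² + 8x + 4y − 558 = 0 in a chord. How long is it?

Centre (−4, −2), r² = 578. Perpendicular distance d from centre to line = |0| / √578 = 0/√578.
Chord = 2√(r² − d²) = 2·√(578) = 34√2.

34√2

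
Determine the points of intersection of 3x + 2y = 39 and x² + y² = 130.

(7, 9) and (11, 3)

Substitute y = (39 − 3x)/2:
13x² − 234x + 1001 = 0  ⟹  x² − 18x + 77 = 0
x = 11 or x = 7, giving (11, 3) and (7, 9).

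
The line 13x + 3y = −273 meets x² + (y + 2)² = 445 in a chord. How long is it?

√178

From the line, y = (−273 − 13x)/3. Substituting:
178x² + 6942x + 67284 = 0  ⟹  x² + 39x + 378 = 0
x = −18 or x = −21, giving (−18, −13) and (−21, 0).
|(−18, −13) − (−21, 0)| = √((3)² + (−13)²) = √178.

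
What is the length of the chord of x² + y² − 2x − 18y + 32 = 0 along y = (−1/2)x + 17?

2√5

Express y = (34 − x)/2 and substitute into the circle:
5x² − 40x + 60 = 0  ⟹  x² − 8x + 12 = 0
x = 6 or x = 2, giving (6, 14) and (2, 16).
|(6, 14) − (2, 16)| = √((4)² + (−2)²) = 2√5.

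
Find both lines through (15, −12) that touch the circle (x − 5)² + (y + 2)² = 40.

3x + y = 33 and x + 3y = −21

A line y − (−12) = m(x − (15)) is tangent when its distance from (5, −2) is 2√10:
(−10m − (10))² = 40(m² + 1)
3m² + 10m + 3 = 0, so m = −3 or m = −1/3.
Through (15, −12) these give 3x + y = 33 and x + 3y = −21.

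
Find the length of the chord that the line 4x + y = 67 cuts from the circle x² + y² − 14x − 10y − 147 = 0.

6√17

Centre (7, 5), r² = 221. Perpendicular distance d from centre to line = |−34| / √17 = 34/√17.
Chord = 2√(r² − d²) = 2·√(153) = 6√17.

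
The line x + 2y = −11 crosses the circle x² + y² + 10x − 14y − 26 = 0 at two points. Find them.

(−13, 1) and (−5, −3)

From the line, y = (−11 − x)/2. Substituting:
5x² + 90x + 325 = 0  ⟹  x² + 18x + 65 = 0
x = −5 or x = −13, giving (−5, −3) and (−13, 1).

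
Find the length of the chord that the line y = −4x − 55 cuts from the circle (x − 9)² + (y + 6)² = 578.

6√17

Centre (9, −6), r² = 578. Perpendicular distance d from centre to line = |85| / √17 = 85/√17.
Chord = 2√(r² − d²) = 2·√(153) = 6√17.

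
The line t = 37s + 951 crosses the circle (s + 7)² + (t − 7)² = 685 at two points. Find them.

Express t = 37s + 951 and substitute into the circle:
1370s² + 69870s + 890500 = 0  ⟹  s² + 51s + 650 = 0
s = −25 or s = −26, giving (−25, 26) and (−26, −11).

(−26, −11) and (−25, 26)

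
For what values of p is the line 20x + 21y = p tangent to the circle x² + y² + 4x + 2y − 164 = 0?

The line touches the circle iff its distance from (−2, −1) is 13:
|20·(−2) + 21·(−1) − p| / √841 = 13
|p − (−61)| = 13·29, so p = 316 or p = −438.

p = −438 or p = 316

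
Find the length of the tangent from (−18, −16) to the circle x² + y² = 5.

5√23

With centre O = (0, 0), |OP|² = 580 and r² = 5.
By the tangent–radius right angle, tangent length = √(|PO|² − r²) = √575 = 5√23.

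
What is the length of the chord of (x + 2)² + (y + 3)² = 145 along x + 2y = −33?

Express y = (−33 − x)/2 and substitute into the circle:
5x² + 70x + 165 = 0  ⟹  x² + 14x + 33 = 0
x = −3 or x = −11, giving (−3, −15) and (−11, −11).
|(−3, −15) − (−11, −11)| = √((8)² + (−4)²) = 4√5.

4√5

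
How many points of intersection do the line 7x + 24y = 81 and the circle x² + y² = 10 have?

0

Substituting the line into the circle gives 625x² − 1134x + 801 = 0.
Δ = 1285956 − 2002500 = −716544.
No real roots: the line does not meet the circle.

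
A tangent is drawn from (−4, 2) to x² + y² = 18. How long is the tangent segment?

Centre (0, 0), r² = 18. |PO|² = (−4)² + (2)² = 20.
The tangent meets the radius at right angles, so tangent² = |PO|² − r² = 20 − 18 = 2.

√2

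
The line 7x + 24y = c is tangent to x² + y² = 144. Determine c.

c = −300 or c = 300

Tangency holds when the distance from the centre (0, 0) to the line equals the radius 12:
|7·0 + 24·0 − c| / √625 = 12
|c| = 12·25, so c = 300 or c = −300.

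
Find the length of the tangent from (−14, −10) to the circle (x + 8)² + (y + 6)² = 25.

The centre is (−8, −6) and r = 5. The square of the distance from P to the centre is 36 + 16 = 52.
Power of the point: PT² = |PO|² − r² = 27, so PT = 3√3.

3√3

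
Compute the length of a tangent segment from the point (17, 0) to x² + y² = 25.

2√66

Centre (0, 0), r² = 25. |PO|² = (17)² + (0)² = 289.
The tangent meets the radius at right angles, so tangent² = |PO|² − r² = 289 − 25 = 264.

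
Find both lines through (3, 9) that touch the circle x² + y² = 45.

2x + y = 15 and x − 2y = −15

Let a tangent through (3, 9) have slope m. Its distance from (0, 0) must equal 3√5:
[m·(−3) − (−9)]² = 45(m² + 1)
2m² + 3m − 2 = 0, so m = −2 or m = 1/2.
Through (3, 9) these give 2x + y = 15 and x − 2y = −15.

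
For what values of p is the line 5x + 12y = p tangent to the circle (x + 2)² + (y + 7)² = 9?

Tangency holds when the distance from the centre (−2, −7) to the line equals the radius 3:
|5·(−2) + 12·(−7) − p| / √169 = 3
|p − (−94)| = 3·13, so p = −55 or p = −133.

p = −133 or p = −55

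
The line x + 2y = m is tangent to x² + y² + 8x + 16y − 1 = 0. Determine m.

m = −20 ± 9√5

The line touches the circle iff its distance from (−4, −8) is 9:
|1·(−4) + 2·(−8) − m| / √5 = 9
|m − (−20)| = 9√5.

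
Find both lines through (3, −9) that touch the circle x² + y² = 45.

2x − y = 15 and x + 2y = −15

Let a tangent through (3, −9) have slope m. Its distance from (0, 0) must equal 3√5:
[m·(−3) − (9)]² = 45(m² + 1)
2m² − 3m − 2 = 0, so m = 2 or m = −1/2.
With m = 2: 2x − y = 15. With m = −1/2: x + 2y = −15.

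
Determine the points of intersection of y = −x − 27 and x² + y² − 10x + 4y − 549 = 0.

Express y = −x − 27 and substitute into the circle:
2x² + 40x + 72 = 0  ⟹  x² + 20x + 36 = 0
x = −2 or x = −18, giving (−2, −25) and (−18, −9).

(−18, −9) and (−2, −25)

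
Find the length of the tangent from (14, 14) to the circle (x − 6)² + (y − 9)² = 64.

5

Centre (6, 9), r² = 64. |PO|² = (8)² + (5)² = 89.
Power of the point: PT² = |PO|² − r² = 25, so PT = 5.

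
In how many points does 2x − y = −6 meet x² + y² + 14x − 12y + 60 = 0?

Centre (−7, 6), r² = 25. Distance² from centre to line = (−14)²/5 = 196/5.
Since d² > r², the line lies outside the circle.

0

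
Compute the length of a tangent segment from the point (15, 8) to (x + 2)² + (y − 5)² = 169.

√129

Centre (−2, 5), r² = 169. |PO|² = (17)² + (3)² = 298.
The tangent meets the radius at right angles, so tangent² = |PO|² − r² = 298 − 169 = 129.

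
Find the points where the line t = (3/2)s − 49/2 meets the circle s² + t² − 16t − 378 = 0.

From the line, t = (−49 + 3s)/2. Substituting:
13s² − 390s + 2457 = 0  ⟹  s² − 30s + 189 = 0
s = 21 or s = 9, giving (21, 7) and (9, −11).

(9, −11) and (21, 7)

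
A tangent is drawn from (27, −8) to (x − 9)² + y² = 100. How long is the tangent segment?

With centre O = (9, 0), |OP|² = 388 and r² = 100.
Power of the point: PT² = |PO|² − r² = 288, so PT = 12√2.

12√2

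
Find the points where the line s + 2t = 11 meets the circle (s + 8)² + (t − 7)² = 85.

(−15, 13) and (1, 5)

From the line, t = (11 − s)/2. Substituting:
5s² + 70s − 75 = 0  ⟹  s² + 14s − 15 = 0
s = 1 or s = −15, giving (1, 5) and (−15, 13).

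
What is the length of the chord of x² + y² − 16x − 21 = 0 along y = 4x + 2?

Centre (8, 0), r² = 85. Perpendicular distance d from centre to line = |34| / √17 = 34/√17.
Chord = 2√(r² − d²) = 2·√(17) = 2√17.

2√17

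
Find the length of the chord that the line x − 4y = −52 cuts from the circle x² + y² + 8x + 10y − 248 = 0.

The distance from (−4, −5) to the line is 68/√17, and r² = 289.
Chord = 2√(r² − d²) = 2·√(17) = 2√17.

2√17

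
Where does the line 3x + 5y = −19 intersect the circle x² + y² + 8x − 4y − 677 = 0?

(−28, 13) and (17, −14)

Express y = (−19 − 3x)/5 and substitute into the circle:
34x² + 374x − 16184 = 0  ⟹  x² + 11x − 476 = 0
x = 17 or x = −28, giving (17, −14) and (−28, 13).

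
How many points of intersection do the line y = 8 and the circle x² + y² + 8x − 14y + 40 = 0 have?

2

Substituting the line into the circle gives x² + 8x − 8 = 0.
Discriminant = (8)² − 4·1·(−8) = 96 > 0.
Two real roots: the line is a secant.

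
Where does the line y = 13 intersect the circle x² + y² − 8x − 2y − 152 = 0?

(−1, 13) and (9, 13)

From the line, y = 13. Substituting:
x² − 8x − 9 = 0
x = 9 or x = −1, giving (9, 13) and (−1, 13).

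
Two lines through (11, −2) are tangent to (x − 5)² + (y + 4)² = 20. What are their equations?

A line y − (−2) = m(x − (11)) is tangent when its distance from (5, −4) is 2√5:
(−6m − (−2))² = 20(m² + 1)
2m² − 3m − 2 = 0, so m = 2 or m = −1/2.
Through (11, −2) these give 2x − y = 24 and x + 2y = 7.

2x − y = 24 and x + 2y = 7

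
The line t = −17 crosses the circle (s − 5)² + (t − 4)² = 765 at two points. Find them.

Substitute t = −17:
s² − 10s − 299 = 0
s = 23 or s = −13, giving (23, −17) and (−13, −17).

(−13, −17) and (23, −17)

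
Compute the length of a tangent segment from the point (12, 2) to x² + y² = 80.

2√17

With centre O = (0, 0), |OP|² = 148 and r² = 80.
By the tangent–radius right angle, tangent length = √(|PO|² − r²) = √68 = 2√17.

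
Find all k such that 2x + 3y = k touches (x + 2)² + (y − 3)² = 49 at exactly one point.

For a tangent, require d(centre, line) = r = 7.
|2·(−2) + 3·3 − k| / √13 = 7
|k − (5)| = 7√13.

k = 5 ± 7√13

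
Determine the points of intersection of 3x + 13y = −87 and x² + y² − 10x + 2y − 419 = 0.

(−16, −3) and (23, −12)

From the line, y = (−87 − 3x)/13. Substituting:
178x² − 1246x − 65504 = 0  ⟹  x² − 7x − 368 = 0
x = 23 or x = −16, giving (23, −12) and (−16, −3).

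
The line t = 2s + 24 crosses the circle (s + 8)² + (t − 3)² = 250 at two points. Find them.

(−17, −10) and (−3, 18)

Substitute t = 2s + 24:
5s² + 100s + 255 = 0  ⟹  s² + 20s + 51 = 0
s = −3 or s = −17, giving (−3, 18) and (−17, −10).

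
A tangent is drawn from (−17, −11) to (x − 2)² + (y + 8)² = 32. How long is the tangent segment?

The centre is (2, −8) and r = 4√2. The square of the distance from P to the centre is 361 + 9 = 370.
Power of the point: PT² = |PO|² − r² = 338, so PT = 13√2.

13√2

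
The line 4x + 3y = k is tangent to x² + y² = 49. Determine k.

k = −35 or k = 35

Tangency holds when the distance from the centre (0, 0) to the line equals the radius 7:
|4·0 + 3·0 − k| / √25 = 7
|k| = 7·5, so k = 35 or k = −35.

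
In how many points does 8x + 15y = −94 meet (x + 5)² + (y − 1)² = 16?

Substituting the line into the circle gives 289x² + 3994x + 13906 = 0.
Δ = 15952036 − 16075336 = −123300.
No real roots: the line does not meet the circle.

0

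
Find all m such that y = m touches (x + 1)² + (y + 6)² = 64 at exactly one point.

m = −14 or m = 2

Tangency holds when the distance from the centre (−1, −6) to the line equals the radius 8:
|0·(−1) + 1·(−6) − m| / √1 = 8
|m − (−6)| = 8, so m = 2 or m = −14.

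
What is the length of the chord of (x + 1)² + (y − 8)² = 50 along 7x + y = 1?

Centre (−1, 8), r² = 50. Perpendicular distance d from centre to line = |0| / √50 = 0/√50.
Half the chord is √(r² − d²) = √(50), so the full chord is 10√2.

10√2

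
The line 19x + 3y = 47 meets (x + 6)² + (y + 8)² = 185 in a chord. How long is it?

The distance from (−6, −8) to the line is 185/√370, and r² = 185.
Half the chord is √(r² − d²) = √(185/2), so the full chord is √370.

√370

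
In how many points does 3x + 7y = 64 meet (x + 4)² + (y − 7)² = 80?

2

d² = (3·(−4) + 7·7 − (64))²/58 = 729/58; r² = 80.
Since d² < r², the line cuts the circle twice.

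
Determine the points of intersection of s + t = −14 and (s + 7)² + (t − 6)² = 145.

(−19, 5) and (−8, −6)

From the line, t = −s − 14. Substituting:
2s² + 54s + 304 = 0  ⟹  s² + 27s + 152 = 0
s = −8 or s = −19, giving (−8, −6) and (−19, 5).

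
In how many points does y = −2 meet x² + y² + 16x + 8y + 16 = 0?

Centre (−8, −4), r² = 64. Distance² from centre to line = (−2)² = 4.
Since d² < r², the line cuts the circle twice.

2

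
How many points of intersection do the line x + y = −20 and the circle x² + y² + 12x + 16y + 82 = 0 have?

1

Substituting the line into the circle gives 2x² + 36x + 162 = 0.
Discriminant = (36)² − 4·2·(162) = 0.
A repeated root: the line is tangent.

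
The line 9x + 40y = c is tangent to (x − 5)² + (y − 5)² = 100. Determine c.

c = −165 or c = 655

For a tangent, require d(centre, line) = r = 10.
|9·5 + 40·5 − c| / √1681 = 10
|c − (245)| = 10·41, so c = 655 or c = −165.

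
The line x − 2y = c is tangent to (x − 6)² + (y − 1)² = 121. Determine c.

The line touches the circle iff its distance from (6, 1) is 11:
|1·6 − 2·1 − c| / √5 = 11
|c − (4)| = 11√5.

c = 4 ± 11√5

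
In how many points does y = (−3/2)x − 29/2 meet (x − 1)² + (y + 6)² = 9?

0

Substituting the line into the circle gives 13x² + 94x + 257 = 0.
Discriminant = (94)² − 4·13·(257) = −4528 < 0.
No real roots: the line does not meet the circle.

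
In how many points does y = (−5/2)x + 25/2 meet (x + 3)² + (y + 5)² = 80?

Substituting the line into the circle gives 29x² − 326x + 941 = 0.
Discriminant = (−326)² − 4·29·(941) = −2880 < 0.
No real roots: the line does not meet the circle.

0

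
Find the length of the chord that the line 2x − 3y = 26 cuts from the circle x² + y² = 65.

2√13

Express y = (−26 + 2x)/3 and substitute into the circle:
13x² − 104x + 91 = 0  ⟹  x² − 8x + 7 = 0
x = 7 or x = 1, giving (7, −4) and (1, −8).
|(7, −4) − (1, −8)| = √((6)² + (4)²) = 2√13.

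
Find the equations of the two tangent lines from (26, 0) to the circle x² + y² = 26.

x + 5y = 26 and x − 5y = 26

Write the tangent as mx − y + (0 − m·(26)) = 0 and set its distance from the centre to √26:
(−26m − (0))² = 26(m² + 1)
25m² − 1 = 0, so m = −1/5 or m = 1/5.
With m = −1/5: x + 5y = 26. With m = 1/5: x − 5y = 26.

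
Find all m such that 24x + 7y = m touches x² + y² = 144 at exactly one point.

For a tangent, require d(centre, line) = r = 12.
|24·0 + 7·0 − m| / √625 = 12
|m| = 12·25, so m = 300 or m = −300.

m = −300 or m = 300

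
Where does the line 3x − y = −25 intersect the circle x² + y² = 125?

From the line, y = 3x + 25. Substituting:
10x² + 150x + 500 = 0  ⟹  x² + 15x + 50 = 0
x = −5 or x = −10, giving (−5, 10) and (−10, −5).

(−10, −5) and (−5, 10)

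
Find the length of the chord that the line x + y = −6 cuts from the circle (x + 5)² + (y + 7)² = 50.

8√2

The distance from (−5, −7) to the line is 6/√2, and r² = 50.
Chord = 2√(r² − d²) = 2·√(32) = 8√2.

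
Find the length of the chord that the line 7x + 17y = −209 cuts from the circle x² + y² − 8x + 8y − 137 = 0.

13√2

Express y = (−209 − 7x)/17 and substitute into the circle:
338x² − 338x − 24336 = 0  ⟹  x² − x − 72 = 0
x = 9 or x = −8, giving (9, −16) and (−8, −9).
|(9, −16) − (−8, −9)| = √((17)² + (−7)²) = 13√2.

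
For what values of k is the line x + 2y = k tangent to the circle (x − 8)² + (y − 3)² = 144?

For a tangent, require d(centre, line) = r = 12.
|1·8 + 2·3 − k| / √5 = 12
|k − (14)| = 12√5.

k = 14 ± 12√5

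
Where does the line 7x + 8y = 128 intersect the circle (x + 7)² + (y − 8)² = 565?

From the line, y = (128 − 7x)/8. Substituting:
113x² − 28928 = 0  ⟹  x² − 256 = 0
x = 16 or x = −16, giving (16, 2) and (−16, 30).

(−16, 30) and (16, 2)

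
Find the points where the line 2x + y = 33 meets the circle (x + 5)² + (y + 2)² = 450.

(10, 13) and (16, 1)

Express y = −2x + 33 and substitute into the circle:
5x² − 130x + 800 = 0  ⟹  x² − 26x + 160 = 0
x = 16 or x = 10, giving (16, 1) and (10, 13).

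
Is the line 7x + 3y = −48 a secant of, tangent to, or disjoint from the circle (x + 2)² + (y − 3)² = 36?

Centre (−2, 3), r² = 36. Distance² from centre to line = (43)²/58 = 1849/58.
Since d² < r², the line cuts the circle twice.

secant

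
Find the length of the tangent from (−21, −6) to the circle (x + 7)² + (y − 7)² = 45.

Centre (−7, 7), r² = 45. |PO|² = (−14)² + (−13)² = 365.
Power of the point: PT² = |PO|² − r² = 320, so PT = 8√5.

8√5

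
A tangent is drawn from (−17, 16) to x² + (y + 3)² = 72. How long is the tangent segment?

17√2

The centre is (0, −3) and r = 6√2. The square of the distance from P to the centre is 289 + 361 = 650.
By the tangent–radius right angle, tangent length = √(|PO|² − r²) = √578 = 17√2.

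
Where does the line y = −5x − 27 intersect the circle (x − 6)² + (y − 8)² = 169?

(−7, 8) and (−6, 3)

From the line, y = −5x − 27. Substituting:
26x² + 338x + 1092 = 0  ⟹  x² + 13x + 42 = 0
x = −6 or x = −7, giving (−6, 3) and (−7, 8).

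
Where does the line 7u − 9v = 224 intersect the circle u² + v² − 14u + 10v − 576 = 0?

From the line, v = (−224 + 7u)/9. Substituting:
130u² − 3640u − 16640 = 0  ⟹  u² − 28u − 128 = 0
u = 32 or u = −4, giving (32, 0) and (−4, −28).

(−4, −28) and (32, 0)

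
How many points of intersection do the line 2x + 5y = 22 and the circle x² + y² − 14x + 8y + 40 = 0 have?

Substituting the line into the circle gives 29x² − 518x + 2364 = 0.
Discriminant = (−518)² − 4·29·(2364) = −5900 < 0.
No real roots: the line does not meet the circle.

0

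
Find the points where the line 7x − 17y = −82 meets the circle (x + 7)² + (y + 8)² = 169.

(−19, −3) and (−2, 4)

Substitute y = (82 + 7x)/17:
338x² + 7098x + 12844 = 0  ⟹  x² + 21x + 38 = 0
x = −2 or x = −19, giving (−2, 4) and (−19, −3).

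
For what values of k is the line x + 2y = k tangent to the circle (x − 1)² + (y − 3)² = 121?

Tangency holds when the distance from the centre (1, 3) to the line equals the radius 11:
|1·1 + 2·3 − k| / √5 = 11
|k − (7)| = 11√5.

k = 7 ± 11√5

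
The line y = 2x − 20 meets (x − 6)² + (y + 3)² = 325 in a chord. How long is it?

Substitute y = 2x − 20:
5x² − 80x = 0  ⟹  x² − 16x = 0
x = 16 or x = 0, giving (16, 12) and (0, −20).
|(16, 12) − (0, −20)| = √((16)² + (32)²) = 16√5.

16√5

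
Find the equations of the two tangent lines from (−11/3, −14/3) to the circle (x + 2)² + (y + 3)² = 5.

A line y − (−14/3) = m(x − (−11/3)) is tangent when its distance from (−2, −3) is √5:
[m·(5/3) − (5/3)]² = 5(m² + 1)
2m² + 5m + 2 = 0, so m = −1/2 or m = −2.
With m = −1/2: x + 2y = −13. With m = −2: 2x + y = −12.

x + 2y = −13 and 2x + y = −12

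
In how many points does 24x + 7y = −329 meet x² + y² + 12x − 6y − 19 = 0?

0

Substituting the line into the circle gives 625x² + 17388x + 121128 = 0.
Discriminant = (17388)² − 4·625·(121128) = −477456 < 0.
No real roots: the line does not meet the circle.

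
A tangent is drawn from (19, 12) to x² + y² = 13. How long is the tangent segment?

Centre (0, 0), r² = 13. |PO|² = (19)² + (12)² = 505.
By the tangent–radius right angle, tangent length = √(|PO|² − r²) = √492 = 2√123.

2√123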